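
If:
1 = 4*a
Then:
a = 1/4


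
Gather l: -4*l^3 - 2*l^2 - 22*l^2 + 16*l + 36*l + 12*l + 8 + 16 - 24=-4*l^3 - 24*l^2 + 64*l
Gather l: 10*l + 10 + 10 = 10*l + 20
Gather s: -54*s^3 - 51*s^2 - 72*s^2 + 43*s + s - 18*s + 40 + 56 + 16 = -54*s^3 - 123*s^2 + 26*s + 112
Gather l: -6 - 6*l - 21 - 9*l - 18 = -15*l - 45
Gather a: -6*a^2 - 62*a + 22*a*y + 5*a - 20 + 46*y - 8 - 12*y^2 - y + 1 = -6*a^2 + a*(22*y - 57) - 12*y^2 + 45*y - 27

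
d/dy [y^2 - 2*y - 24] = 2*y - 2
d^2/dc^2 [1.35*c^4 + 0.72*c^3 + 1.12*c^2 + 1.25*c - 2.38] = 16.2*c^2 + 4.32*c + 2.24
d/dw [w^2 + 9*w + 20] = 2*w + 9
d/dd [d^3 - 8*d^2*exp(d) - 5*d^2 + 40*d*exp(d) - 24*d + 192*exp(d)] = -8*d^2*exp(d) + 3*d^2 + 24*d*exp(d) - 10*d + 232*exp(d) - 24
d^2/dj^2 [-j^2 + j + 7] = -2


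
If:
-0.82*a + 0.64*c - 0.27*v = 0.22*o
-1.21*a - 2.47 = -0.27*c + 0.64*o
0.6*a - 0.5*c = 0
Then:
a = 1.06904231625835*v - 3.36179163573373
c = 1.28285077951002*v - 4.03414996288048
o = 0.794605295718881 - 1.47995545657016*v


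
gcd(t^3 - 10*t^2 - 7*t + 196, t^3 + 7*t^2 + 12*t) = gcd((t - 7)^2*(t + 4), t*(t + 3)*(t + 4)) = t + 4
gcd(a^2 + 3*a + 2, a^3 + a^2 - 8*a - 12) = a + 2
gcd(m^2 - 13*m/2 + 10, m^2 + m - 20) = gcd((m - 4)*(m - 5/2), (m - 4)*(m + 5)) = m - 4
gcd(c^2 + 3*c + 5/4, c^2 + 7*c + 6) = 1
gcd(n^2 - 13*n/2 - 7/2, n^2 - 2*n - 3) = 1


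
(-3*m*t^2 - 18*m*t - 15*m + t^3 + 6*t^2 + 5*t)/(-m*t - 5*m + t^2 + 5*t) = (-3*m*t - 3*m + t^2 + t)/(-m + t)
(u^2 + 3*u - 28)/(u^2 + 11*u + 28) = (u - 4)/(u + 4)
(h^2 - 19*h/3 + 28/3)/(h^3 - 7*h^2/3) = (h - 4)/h^2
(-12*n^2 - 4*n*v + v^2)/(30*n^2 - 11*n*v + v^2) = (2*n + v)/(-5*n + v)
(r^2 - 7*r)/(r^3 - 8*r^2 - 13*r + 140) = r/(r^2 - r - 20)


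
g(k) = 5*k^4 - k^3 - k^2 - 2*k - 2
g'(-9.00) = -14807.00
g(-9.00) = 33469.00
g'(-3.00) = -563.00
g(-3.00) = 427.00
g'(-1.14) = -33.25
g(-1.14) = 8.91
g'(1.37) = 41.06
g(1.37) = 8.43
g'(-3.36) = -787.81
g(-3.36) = 668.64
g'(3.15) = 587.05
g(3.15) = 442.80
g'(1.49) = 54.52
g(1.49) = 14.14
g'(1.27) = 31.59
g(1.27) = 4.81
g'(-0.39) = -2.86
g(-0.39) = -1.20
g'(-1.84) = -133.07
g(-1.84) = 61.84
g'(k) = 20*k^3 - 3*k^2 - 2*k - 2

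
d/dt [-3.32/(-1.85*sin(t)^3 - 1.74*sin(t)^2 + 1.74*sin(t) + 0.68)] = (-18.426*sin(t)^2 - 11.5536*sin(t) + 5.7768)*cos(t)/(1.85*sin(t)^3 + 1.74*sin(t)^2 - 1.74*sin(t) - 0.68)^2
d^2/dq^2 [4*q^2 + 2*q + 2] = 8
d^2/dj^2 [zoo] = 0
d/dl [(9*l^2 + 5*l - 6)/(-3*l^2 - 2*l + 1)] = (-3*l^2 - 18*l - 7)/(9*l^4 + 12*l^3 - 2*l^2 - 4*l + 1)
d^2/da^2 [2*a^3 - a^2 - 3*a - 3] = 12*a - 2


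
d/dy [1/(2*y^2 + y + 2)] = (-4*y - 1)/(2*y^2 + y + 2)^2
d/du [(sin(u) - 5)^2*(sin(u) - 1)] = (sin(u) - 5)*(3*sin(u) - 7)*cos(u)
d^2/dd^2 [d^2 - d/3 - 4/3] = 2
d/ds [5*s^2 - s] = 10*s - 1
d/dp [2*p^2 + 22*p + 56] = 4*p + 22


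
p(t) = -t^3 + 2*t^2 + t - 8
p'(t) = -3*t^2 + 4*t + 1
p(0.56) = -6.99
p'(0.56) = 2.30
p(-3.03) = 35.15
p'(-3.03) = -38.66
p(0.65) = -6.78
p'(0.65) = 2.33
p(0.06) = -7.93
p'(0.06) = 1.23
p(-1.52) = -1.39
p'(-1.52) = -12.01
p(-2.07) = 7.37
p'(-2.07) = -20.13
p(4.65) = -60.65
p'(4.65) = -45.27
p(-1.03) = -5.82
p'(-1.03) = -6.30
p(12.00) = -1436.00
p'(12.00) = -383.00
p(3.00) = -14.00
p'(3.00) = -14.00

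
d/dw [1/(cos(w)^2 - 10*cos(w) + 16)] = 2*(cos(w) - 5)*sin(w)/(cos(w)^2 - 10*cos(w) + 16)^2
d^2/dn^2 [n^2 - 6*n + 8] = 2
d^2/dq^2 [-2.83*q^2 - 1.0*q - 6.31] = -5.66000000000000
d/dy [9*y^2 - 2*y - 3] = 18*y - 2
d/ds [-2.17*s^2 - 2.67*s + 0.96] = -4.34*s - 2.67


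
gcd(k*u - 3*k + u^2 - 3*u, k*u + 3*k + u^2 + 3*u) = k + u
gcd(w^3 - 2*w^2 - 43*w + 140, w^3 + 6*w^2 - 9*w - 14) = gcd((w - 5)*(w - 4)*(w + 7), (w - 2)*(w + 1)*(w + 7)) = w + 7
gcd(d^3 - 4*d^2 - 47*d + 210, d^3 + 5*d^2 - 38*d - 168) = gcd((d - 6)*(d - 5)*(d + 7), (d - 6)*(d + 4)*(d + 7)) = d^2 + d - 42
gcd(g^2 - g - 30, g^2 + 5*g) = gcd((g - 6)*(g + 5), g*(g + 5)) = g + 5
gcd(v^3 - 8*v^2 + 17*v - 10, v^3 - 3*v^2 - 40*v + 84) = v - 2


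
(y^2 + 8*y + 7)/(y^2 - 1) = (y + 7)/(y - 1)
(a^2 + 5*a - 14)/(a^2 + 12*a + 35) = (a - 2)/(a + 5)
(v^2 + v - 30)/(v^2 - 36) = (v - 5)/(v - 6)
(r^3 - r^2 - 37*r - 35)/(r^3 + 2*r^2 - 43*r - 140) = (r + 1)/(r + 4)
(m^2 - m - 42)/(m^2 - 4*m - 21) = (m + 6)/(m + 3)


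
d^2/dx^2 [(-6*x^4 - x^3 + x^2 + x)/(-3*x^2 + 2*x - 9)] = 2*(54*x^6 - 108*x^5 + 558*x^4 - 902*x^3 + 2943*x^2 + 324*x - 99)/(27*x^6 - 54*x^5 + 279*x^4 - 332*x^3 + 837*x^2 - 486*x + 729)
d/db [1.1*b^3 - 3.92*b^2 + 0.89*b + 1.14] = 3.3*b^2 - 7.84*b + 0.89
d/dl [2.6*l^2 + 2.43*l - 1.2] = 5.2*l + 2.43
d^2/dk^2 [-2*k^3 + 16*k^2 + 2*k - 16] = 32 - 12*k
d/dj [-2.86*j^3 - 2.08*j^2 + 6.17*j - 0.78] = -8.58*j^2 - 4.16*j + 6.17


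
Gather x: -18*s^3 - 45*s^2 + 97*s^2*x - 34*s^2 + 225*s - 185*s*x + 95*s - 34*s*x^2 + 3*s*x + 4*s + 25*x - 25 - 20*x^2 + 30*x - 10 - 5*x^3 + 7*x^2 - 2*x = -18*s^3 - 79*s^2 + 324*s - 5*x^3 + x^2*(-34*s - 13) + x*(97*s^2 - 182*s + 53) - 35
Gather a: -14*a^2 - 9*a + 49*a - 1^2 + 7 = -14*a^2 + 40*a + 6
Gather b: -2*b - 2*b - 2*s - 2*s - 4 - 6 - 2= -4*b - 4*s - 12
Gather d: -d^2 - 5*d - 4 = -d^2 - 5*d - 4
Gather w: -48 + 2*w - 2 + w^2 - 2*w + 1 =w^2 - 49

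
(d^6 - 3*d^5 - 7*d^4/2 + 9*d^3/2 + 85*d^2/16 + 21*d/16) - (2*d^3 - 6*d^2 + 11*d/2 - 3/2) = d^6 - 3*d^5 - 7*d^4/2 + 5*d^3/2 + 181*d^2/16 - 67*d/16 + 3/2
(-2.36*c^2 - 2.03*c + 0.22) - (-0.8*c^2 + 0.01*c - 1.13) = -1.56*c^2 - 2.04*c + 1.35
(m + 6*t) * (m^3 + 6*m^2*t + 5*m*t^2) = m^4 + 12*m^3*t + 41*m^2*t^2 + 30*m*t^3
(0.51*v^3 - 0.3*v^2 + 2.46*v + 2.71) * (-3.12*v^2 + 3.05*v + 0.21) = -1.5912*v^5 + 2.4915*v^4 - 8.4831*v^3 - 1.0152*v^2 + 8.7821*v + 0.5691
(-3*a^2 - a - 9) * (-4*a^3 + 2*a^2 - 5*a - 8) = 12*a^5 - 2*a^4 + 49*a^3 + 11*a^2 + 53*a + 72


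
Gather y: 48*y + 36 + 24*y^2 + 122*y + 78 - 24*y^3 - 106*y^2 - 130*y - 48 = -24*y^3 - 82*y^2 + 40*y + 66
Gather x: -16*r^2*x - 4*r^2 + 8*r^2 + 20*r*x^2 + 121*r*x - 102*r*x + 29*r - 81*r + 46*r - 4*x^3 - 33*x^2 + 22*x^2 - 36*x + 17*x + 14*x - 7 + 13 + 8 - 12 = 4*r^2 - 6*r - 4*x^3 + x^2*(20*r - 11) + x*(-16*r^2 + 19*r - 5) + 2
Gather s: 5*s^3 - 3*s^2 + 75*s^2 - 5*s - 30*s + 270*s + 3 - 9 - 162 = 5*s^3 + 72*s^2 + 235*s - 168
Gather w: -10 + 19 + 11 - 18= 2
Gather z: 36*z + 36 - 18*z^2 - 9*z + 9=-18*z^2 + 27*z + 45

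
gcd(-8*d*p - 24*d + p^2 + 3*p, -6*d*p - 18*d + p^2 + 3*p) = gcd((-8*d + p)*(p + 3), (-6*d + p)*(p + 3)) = p + 3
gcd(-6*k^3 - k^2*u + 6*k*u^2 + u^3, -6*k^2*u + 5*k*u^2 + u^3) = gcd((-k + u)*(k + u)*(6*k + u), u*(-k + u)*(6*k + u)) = -6*k^2 + 5*k*u + u^2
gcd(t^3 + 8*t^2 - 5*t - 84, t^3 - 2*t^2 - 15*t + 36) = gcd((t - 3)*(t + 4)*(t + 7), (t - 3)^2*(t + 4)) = t^2 + t - 12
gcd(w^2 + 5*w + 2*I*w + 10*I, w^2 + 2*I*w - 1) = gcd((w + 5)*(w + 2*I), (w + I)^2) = 1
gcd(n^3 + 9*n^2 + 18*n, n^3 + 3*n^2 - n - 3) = n + 3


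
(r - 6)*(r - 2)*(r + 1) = r^3 - 7*r^2 + 4*r + 12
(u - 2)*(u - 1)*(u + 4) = u^3 + u^2 - 10*u + 8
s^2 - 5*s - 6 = (s - 6)*(s + 1)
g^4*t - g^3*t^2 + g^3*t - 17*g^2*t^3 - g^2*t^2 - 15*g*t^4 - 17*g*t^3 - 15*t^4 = (g - 5*t)*(g + t)*(g + 3*t)*(g*t + t)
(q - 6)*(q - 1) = q^2 - 7*q + 6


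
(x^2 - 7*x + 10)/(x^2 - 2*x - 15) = (x - 2)/(x + 3)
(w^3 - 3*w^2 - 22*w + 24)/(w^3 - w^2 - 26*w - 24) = (w - 1)/(w + 1)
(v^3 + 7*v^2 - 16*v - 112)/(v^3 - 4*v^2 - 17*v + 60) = (v^2 + 3*v - 28)/(v^2 - 8*v + 15)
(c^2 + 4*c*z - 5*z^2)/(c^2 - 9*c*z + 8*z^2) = (-c - 5*z)/(-c + 8*z)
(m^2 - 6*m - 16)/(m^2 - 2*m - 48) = (m + 2)/(m + 6)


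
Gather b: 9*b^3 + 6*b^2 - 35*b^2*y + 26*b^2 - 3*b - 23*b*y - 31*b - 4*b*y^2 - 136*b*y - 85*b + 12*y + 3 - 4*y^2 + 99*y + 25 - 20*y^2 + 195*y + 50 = 9*b^3 + b^2*(32 - 35*y) + b*(-4*y^2 - 159*y - 119) - 24*y^2 + 306*y + 78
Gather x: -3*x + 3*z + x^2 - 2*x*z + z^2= x^2 + x*(-2*z - 3) + z^2 + 3*z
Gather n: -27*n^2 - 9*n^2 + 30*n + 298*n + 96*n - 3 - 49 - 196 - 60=-36*n^2 + 424*n - 308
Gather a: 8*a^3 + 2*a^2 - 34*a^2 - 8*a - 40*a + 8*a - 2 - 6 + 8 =8*a^3 - 32*a^2 - 40*a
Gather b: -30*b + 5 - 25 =-30*b - 20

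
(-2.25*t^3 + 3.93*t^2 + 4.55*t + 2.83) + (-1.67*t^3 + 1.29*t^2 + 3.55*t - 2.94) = -3.92*t^3 + 5.22*t^2 + 8.1*t - 0.11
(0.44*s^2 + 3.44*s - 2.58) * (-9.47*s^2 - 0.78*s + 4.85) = -4.1668*s^4 - 32.92*s^3 + 23.8834*s^2 + 18.6964*s - 12.513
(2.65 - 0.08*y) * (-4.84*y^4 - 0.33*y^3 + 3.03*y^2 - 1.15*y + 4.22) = 0.3872*y^5 - 12.7996*y^4 - 1.1169*y^3 + 8.1215*y^2 - 3.3851*y + 11.183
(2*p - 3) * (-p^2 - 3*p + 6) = -2*p^3 - 3*p^2 + 21*p - 18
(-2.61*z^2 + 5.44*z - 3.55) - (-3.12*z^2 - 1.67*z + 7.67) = 0.51*z^2 + 7.11*z - 11.22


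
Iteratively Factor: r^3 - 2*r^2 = (r - 2)*(r^2) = r*(r - 2)*(r)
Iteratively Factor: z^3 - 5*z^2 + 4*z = (z - 1)*(z^2 - 4*z) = z*(z - 1)*(z - 4)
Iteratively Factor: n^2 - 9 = (n + 3)*(n - 3)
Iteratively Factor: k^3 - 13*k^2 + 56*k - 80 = (k - 4)*(k^2 - 9*k + 20) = (k - 5)*(k - 4)*(k - 4)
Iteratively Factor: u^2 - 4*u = (u)*(u - 4)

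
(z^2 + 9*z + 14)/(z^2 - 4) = (z + 7)/(z - 2)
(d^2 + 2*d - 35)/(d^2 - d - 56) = (d - 5)/(d - 8)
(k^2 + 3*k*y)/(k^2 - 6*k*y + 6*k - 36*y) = k*(k + 3*y)/(k^2 - 6*k*y + 6*k - 36*y)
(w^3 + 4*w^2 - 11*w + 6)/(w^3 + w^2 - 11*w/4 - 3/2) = 4*(w^3 + 4*w^2 - 11*w + 6)/(4*w^3 + 4*w^2 - 11*w - 6)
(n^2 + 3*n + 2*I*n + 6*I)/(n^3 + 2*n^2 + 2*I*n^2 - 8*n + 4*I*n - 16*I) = (n + 3)/(n^2 + 2*n - 8)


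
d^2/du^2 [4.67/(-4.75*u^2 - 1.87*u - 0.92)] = (210.73375*u^2 + 82.96255*u - 4.67*(9.5*u + 1.87)*(19.0*u + 3.74) + 40.8158)/(4.75*u^2 + 1.87*u + 0.92)^3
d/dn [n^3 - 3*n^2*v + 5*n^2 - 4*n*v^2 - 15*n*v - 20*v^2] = 3*n^2 - 6*n*v + 10*n - 4*v^2 - 15*v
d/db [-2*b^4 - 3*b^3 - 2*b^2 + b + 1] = -8*b^3 - 9*b^2 - 4*b + 1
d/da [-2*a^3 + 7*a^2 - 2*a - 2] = -6*a^2 + 14*a - 2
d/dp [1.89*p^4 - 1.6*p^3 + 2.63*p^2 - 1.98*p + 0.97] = 7.56*p^3 - 4.8*p^2 + 5.26*p - 1.98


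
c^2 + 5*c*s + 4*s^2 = (c + s)*(c + 4*s)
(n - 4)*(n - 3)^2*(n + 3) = n^4 - 7*n^3 + 3*n^2 + 63*n - 108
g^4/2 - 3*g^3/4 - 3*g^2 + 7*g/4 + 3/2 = (g/2 + 1)*(g - 3)*(g - 1)*(g + 1/2)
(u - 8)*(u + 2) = u^2 - 6*u - 16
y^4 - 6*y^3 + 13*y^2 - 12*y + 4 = (y - 2)^2*(y - 1)^2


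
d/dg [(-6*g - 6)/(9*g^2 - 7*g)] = 6*(9*g^2 + 18*g - 7)/(g^2*(81*g^2 - 126*g + 49))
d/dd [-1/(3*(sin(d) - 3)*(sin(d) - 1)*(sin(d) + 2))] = (3*sin(d)^2 - 4*sin(d) - 5)*cos(d)/(3*(sin(d) - 3)^2*(sin(d) - 1)^2*(sin(d) + 2)^2)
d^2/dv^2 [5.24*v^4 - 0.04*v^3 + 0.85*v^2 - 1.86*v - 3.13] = 62.88*v^2 - 0.24*v + 1.7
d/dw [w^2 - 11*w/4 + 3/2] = 2*w - 11/4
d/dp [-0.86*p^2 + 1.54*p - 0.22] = 1.54 - 1.72*p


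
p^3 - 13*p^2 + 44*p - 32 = (p - 8)*(p - 4)*(p - 1)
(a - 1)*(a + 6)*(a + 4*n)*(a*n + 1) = a^4*n + 4*a^3*n^2 + 5*a^3*n + a^3 + 20*a^2*n^2 - 2*a^2*n + 5*a^2 - 24*a*n^2 + 20*a*n - 6*a - 24*n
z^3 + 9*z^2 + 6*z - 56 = (z - 2)*(z + 4)*(z + 7)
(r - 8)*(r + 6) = r^2 - 2*r - 48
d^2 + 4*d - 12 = (d - 2)*(d + 6)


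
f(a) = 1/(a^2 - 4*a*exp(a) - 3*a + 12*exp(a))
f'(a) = (4*a*exp(a) - 2*a - 8*exp(a) + 3)/(a^2 - 4*a*exp(a) - 3*a + 12*exp(a))^2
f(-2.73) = 0.06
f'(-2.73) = 0.02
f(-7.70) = 0.01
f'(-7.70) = 0.00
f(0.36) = 0.07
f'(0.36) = -0.04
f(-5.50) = 0.02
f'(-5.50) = 0.01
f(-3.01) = 0.05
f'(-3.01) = 0.02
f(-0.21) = 0.09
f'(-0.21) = -0.03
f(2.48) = 0.04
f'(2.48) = 0.04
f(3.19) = -0.06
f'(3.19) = 0.35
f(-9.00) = 0.01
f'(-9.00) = 0.00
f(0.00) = 0.08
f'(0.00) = -0.03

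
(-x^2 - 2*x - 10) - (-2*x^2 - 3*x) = x^2 + x - 10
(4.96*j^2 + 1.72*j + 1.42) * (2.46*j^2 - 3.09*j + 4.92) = 12.2016*j^4 - 11.0952*j^3 + 22.5816*j^2 + 4.0746*j + 6.9864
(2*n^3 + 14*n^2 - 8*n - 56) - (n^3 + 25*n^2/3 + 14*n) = n^3 + 17*n^2/3 - 22*n - 56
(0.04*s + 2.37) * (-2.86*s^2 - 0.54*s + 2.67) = -0.1144*s^3 - 6.7998*s^2 - 1.173*s + 6.3279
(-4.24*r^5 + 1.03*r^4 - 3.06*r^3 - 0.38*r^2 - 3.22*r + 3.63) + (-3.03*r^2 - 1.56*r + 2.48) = -4.24*r^5 + 1.03*r^4 - 3.06*r^3 - 3.41*r^2 - 4.78*r + 6.11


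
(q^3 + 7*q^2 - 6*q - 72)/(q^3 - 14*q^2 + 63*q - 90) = (q^2 + 10*q + 24)/(q^2 - 11*q + 30)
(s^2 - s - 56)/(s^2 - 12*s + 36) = (s^2 - s - 56)/(s^2 - 12*s + 36)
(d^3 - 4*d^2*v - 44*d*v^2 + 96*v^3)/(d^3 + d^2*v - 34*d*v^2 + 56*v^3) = (-d^2 + 2*d*v + 48*v^2)/(-d^2 - 3*d*v + 28*v^2)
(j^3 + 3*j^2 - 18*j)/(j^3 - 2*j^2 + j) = (j^2 + 3*j - 18)/(j^2 - 2*j + 1)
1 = 1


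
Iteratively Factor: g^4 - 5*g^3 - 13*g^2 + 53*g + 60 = (g + 1)*(g^3 - 6*g^2 - 7*g + 60) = (g - 4)*(g + 1)*(g^2 - 2*g - 15) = (g - 5)*(g - 4)*(g + 1)*(g + 3)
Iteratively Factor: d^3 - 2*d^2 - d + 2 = (d + 1)*(d^2 - 3*d + 2) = (d - 2)*(d + 1)*(d - 1)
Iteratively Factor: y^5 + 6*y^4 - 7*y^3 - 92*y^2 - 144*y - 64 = (y - 4)*(y^4 + 10*y^3 + 33*y^2 + 40*y + 16) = (y - 4)*(y + 4)*(y^3 + 6*y^2 + 9*y + 4) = (y - 4)*(y + 1)*(y + 4)*(y^2 + 5*y + 4) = (y - 4)*(y + 1)*(y + 4)^2*(y + 1)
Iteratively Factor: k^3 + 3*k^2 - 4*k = (k)*(k^2 + 3*k - 4) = k*(k - 1)*(k + 4)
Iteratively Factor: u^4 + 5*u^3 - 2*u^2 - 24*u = (u)*(u^3 + 5*u^2 - 2*u - 24) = u*(u + 4)*(u^2 + u - 6) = u*(u - 2)*(u + 4)*(u + 3)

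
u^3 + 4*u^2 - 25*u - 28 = (u - 4)*(u + 1)*(u + 7)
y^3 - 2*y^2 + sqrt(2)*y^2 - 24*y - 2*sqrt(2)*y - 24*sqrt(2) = (y - 6)*(y + 4)*(y + sqrt(2))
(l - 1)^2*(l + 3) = l^3 + l^2 - 5*l + 3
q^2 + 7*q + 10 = (q + 2)*(q + 5)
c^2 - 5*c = c*(c - 5)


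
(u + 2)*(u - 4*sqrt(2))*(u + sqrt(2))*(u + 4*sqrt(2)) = u^4 + sqrt(2)*u^3 + 2*u^3 - 32*u^2 + 2*sqrt(2)*u^2 - 64*u - 32*sqrt(2)*u - 64*sqrt(2)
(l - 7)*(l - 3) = l^2 - 10*l + 21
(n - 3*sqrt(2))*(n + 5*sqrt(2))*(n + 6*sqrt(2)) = n^3 + 8*sqrt(2)*n^2 - 6*n - 180*sqrt(2)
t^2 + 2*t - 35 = (t - 5)*(t + 7)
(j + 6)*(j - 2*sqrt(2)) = j^2 - 2*sqrt(2)*j + 6*j - 12*sqrt(2)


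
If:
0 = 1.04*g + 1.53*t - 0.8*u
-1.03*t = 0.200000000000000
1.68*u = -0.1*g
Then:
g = 0.27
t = -0.19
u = -0.02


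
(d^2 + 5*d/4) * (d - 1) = d^3 + d^2/4 - 5*d/4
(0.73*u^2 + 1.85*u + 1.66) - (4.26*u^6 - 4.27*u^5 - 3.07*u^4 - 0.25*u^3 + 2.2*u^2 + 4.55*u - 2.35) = -4.26*u^6 + 4.27*u^5 + 3.07*u^4 + 0.25*u^3 - 1.47*u^2 - 2.7*u + 4.01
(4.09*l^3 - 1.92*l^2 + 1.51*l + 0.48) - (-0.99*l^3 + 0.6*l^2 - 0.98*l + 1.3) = 5.08*l^3 - 2.52*l^2 + 2.49*l - 0.82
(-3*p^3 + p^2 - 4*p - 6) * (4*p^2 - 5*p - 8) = -12*p^5 + 19*p^4 + 3*p^3 - 12*p^2 + 62*p + 48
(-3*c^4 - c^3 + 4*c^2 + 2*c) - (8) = -3*c^4 - c^3 + 4*c^2 + 2*c - 8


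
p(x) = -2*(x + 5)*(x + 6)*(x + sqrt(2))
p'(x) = -2*(x + 5)*(x + 6) - 2*(x + 5)*(x + sqrt(2)) - 2*(x + 6)*(x + sqrt(2))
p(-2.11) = 15.64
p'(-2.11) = -13.05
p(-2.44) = 18.70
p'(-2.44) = -5.67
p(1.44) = -273.51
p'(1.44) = -175.06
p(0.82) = -177.36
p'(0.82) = -135.87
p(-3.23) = 17.81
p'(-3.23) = 6.68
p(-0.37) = -54.44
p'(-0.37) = -73.56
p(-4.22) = 7.79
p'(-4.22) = 11.59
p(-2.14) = 16.02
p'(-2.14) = -12.32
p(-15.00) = 2445.44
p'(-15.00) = -696.26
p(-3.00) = 19.03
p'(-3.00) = 3.86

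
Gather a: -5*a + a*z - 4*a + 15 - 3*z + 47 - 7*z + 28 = a*(z - 9) - 10*z + 90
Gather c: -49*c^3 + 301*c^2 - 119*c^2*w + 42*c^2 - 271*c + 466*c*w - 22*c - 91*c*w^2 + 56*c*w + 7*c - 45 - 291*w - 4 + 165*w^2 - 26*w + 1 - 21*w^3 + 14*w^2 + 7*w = -49*c^3 + c^2*(343 - 119*w) + c*(-91*w^2 + 522*w - 286) - 21*w^3 + 179*w^2 - 310*w - 48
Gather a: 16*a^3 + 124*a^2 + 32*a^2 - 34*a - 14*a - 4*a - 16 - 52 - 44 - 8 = 16*a^3 + 156*a^2 - 52*a - 120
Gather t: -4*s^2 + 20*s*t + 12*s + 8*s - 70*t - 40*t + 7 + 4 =-4*s^2 + 20*s + t*(20*s - 110) + 11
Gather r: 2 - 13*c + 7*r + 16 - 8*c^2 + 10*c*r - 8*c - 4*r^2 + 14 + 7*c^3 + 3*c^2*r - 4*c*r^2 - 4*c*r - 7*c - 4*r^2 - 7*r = 7*c^3 - 8*c^2 - 28*c + r^2*(-4*c - 8) + r*(3*c^2 + 6*c) + 32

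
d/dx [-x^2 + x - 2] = 1 - 2*x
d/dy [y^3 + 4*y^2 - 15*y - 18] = 3*y^2 + 8*y - 15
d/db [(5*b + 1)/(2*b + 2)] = 2/(b^2 + 2*b + 1)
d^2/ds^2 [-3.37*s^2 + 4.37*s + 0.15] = -6.74000000000000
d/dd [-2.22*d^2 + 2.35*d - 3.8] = 2.35 - 4.44*d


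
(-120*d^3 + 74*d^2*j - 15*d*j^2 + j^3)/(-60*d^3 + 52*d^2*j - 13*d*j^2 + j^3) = (4*d - j)/(2*d - j)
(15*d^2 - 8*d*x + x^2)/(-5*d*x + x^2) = (-3*d + x)/x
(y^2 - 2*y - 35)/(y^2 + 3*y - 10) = (y - 7)/(y - 2)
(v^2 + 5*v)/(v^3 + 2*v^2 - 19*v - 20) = v/(v^2 - 3*v - 4)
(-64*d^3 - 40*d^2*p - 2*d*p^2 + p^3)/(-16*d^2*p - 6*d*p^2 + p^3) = (4*d + p)/p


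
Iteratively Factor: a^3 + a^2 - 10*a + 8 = (a - 2)*(a^2 + 3*a - 4) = (a - 2)*(a - 1)*(a + 4)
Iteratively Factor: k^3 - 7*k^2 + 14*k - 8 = (k - 2)*(k^2 - 5*k + 4) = (k - 4)*(k - 2)*(k - 1)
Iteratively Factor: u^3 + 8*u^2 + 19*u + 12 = (u + 4)*(u^2 + 4*u + 3) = (u + 3)*(u + 4)*(u + 1)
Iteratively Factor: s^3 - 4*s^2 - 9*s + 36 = (s - 3)*(s^2 - s - 12) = (s - 3)*(s + 3)*(s - 4)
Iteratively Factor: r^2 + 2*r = (r + 2)*(r)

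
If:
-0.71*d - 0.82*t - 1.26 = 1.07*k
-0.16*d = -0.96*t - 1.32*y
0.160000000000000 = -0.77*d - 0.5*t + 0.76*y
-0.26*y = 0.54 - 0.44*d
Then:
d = 1.98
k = -1.40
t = -1.43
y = 1.28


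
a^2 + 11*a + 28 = (a + 4)*(a + 7)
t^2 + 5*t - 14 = (t - 2)*(t + 7)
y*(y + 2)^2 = y^3 + 4*y^2 + 4*y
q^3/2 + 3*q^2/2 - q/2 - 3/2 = (q/2 + 1/2)*(q - 1)*(q + 3)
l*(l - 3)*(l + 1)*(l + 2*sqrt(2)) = l^4 - 2*l^3 + 2*sqrt(2)*l^3 - 4*sqrt(2)*l^2 - 3*l^2 - 6*sqrt(2)*l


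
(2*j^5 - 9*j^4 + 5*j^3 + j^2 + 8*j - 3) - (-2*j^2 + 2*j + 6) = 2*j^5 - 9*j^4 + 5*j^3 + 3*j^2 + 6*j - 9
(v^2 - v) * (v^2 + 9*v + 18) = v^4 + 8*v^3 + 9*v^2 - 18*v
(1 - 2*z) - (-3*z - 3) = z + 4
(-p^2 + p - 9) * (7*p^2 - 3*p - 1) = -7*p^4 + 10*p^3 - 65*p^2 + 26*p + 9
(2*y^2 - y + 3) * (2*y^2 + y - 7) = 4*y^4 - 9*y^2 + 10*y - 21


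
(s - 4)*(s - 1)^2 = s^3 - 6*s^2 + 9*s - 4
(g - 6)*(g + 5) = g^2 - g - 30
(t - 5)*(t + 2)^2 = t^3 - t^2 - 16*t - 20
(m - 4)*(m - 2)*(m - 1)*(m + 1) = m^4 - 6*m^3 + 7*m^2 + 6*m - 8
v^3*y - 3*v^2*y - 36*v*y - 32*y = (v - 8)*(v + 4)*(v*y + y)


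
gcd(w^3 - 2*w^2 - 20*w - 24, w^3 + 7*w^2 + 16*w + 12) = w^2 + 4*w + 4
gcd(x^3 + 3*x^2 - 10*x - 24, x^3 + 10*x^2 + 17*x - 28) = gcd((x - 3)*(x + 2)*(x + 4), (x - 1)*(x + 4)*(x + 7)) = x + 4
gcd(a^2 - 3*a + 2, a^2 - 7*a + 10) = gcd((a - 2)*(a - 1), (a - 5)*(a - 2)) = a - 2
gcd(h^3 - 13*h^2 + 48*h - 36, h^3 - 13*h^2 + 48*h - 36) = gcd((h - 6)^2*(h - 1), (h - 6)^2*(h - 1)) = h^3 - 13*h^2 + 48*h - 36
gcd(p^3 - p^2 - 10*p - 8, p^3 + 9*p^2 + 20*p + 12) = p^2 + 3*p + 2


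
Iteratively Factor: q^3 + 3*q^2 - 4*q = (q + 4)*(q^2 - q) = (q - 1)*(q + 4)*(q)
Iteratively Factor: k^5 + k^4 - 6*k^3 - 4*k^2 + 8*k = (k - 1)*(k^4 + 2*k^3 - 4*k^2 - 8*k) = (k - 1)*(k + 2)*(k^3 - 4*k) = k*(k - 1)*(k + 2)*(k^2 - 4) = k*(k - 1)*(k + 2)^2*(k - 2)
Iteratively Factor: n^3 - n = (n + 1)*(n^2 - n) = n*(n + 1)*(n - 1)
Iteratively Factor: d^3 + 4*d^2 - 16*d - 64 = (d + 4)*(d^2 - 16) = (d + 4)^2*(d - 4)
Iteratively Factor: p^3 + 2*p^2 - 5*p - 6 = (p + 3)*(p^2 - p - 2) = (p + 1)*(p + 3)*(p - 2)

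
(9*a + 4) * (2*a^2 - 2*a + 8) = 18*a^3 - 10*a^2 + 64*a + 32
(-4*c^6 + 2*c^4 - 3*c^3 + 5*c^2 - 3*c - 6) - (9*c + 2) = -4*c^6 + 2*c^4 - 3*c^3 + 5*c^2 - 12*c - 8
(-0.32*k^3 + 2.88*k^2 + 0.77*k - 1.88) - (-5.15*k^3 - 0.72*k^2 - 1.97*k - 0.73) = 4.83*k^3 + 3.6*k^2 + 2.74*k - 1.15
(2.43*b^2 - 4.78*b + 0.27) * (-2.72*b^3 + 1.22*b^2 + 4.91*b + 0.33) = -6.6096*b^5 + 15.9662*b^4 + 5.3653*b^3 - 22.3385*b^2 - 0.2517*b + 0.0891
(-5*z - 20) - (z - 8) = -6*z - 12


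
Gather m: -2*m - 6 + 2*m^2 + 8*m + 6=2*m^2 + 6*m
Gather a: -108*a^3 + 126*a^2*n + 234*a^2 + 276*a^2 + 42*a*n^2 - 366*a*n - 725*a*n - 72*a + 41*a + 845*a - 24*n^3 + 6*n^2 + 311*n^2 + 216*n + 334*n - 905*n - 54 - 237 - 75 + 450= -108*a^3 + a^2*(126*n + 510) + a*(42*n^2 - 1091*n + 814) - 24*n^3 + 317*n^2 - 355*n + 84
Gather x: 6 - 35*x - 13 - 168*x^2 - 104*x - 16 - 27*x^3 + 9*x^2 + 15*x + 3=-27*x^3 - 159*x^2 - 124*x - 20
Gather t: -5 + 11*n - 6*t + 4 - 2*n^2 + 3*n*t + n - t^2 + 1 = -2*n^2 + 12*n - t^2 + t*(3*n - 6)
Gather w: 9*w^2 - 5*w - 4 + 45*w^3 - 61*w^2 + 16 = 45*w^3 - 52*w^2 - 5*w + 12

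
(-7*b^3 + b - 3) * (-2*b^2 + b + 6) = 14*b^5 - 7*b^4 - 44*b^3 + 7*b^2 + 3*b - 18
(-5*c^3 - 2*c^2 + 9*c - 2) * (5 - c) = 5*c^4 - 23*c^3 - 19*c^2 + 47*c - 10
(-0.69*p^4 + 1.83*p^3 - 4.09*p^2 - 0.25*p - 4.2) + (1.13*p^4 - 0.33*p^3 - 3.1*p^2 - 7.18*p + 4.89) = 0.44*p^4 + 1.5*p^3 - 7.19*p^2 - 7.43*p + 0.69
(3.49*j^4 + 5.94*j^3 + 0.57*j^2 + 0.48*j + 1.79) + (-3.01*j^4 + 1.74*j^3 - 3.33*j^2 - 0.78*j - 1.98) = 0.48*j^4 + 7.68*j^3 - 2.76*j^2 - 0.3*j - 0.19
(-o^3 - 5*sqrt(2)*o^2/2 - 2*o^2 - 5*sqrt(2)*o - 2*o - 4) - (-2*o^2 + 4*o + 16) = -o^3 - 5*sqrt(2)*o^2/2 - 5*sqrt(2)*o - 6*o - 20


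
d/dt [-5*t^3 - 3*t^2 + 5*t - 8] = -15*t^2 - 6*t + 5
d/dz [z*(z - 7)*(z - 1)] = 3*z^2 - 16*z + 7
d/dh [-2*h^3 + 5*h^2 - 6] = 2*h*(5 - 3*h)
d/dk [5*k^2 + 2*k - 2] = 10*k + 2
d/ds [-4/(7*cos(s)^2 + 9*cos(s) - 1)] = -4*(14*cos(s) + 9)*sin(s)/(7*cos(s)^2 + 9*cos(s) - 1)^2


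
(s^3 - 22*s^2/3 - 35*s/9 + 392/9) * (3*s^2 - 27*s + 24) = 3*s^5 - 49*s^4 + 631*s^3/3 + 179*s^2/3 - 3808*s/3 + 3136/3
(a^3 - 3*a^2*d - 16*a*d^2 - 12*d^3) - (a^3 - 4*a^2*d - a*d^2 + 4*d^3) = a^2*d - 15*a*d^2 - 16*d^3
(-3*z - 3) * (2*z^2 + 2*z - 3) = -6*z^3 - 12*z^2 + 3*z + 9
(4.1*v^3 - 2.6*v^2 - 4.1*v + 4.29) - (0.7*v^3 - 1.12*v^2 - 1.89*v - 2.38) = 3.4*v^3 - 1.48*v^2 - 2.21*v + 6.67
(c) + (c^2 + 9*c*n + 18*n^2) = c^2 + 9*c*n + c + 18*n^2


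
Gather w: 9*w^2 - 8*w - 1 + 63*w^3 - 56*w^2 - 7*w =63*w^3 - 47*w^2 - 15*w - 1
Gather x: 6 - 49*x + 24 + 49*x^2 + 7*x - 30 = 49*x^2 - 42*x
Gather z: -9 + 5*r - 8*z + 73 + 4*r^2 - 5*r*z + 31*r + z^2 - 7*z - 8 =4*r^2 + 36*r + z^2 + z*(-5*r - 15) + 56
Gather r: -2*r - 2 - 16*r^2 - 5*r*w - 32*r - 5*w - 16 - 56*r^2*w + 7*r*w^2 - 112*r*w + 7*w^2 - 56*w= r^2*(-56*w - 16) + r*(7*w^2 - 117*w - 34) + 7*w^2 - 61*w - 18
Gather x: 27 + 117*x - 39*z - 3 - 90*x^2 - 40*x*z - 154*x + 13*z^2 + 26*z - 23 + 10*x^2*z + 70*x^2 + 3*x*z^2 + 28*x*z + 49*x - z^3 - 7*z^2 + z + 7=x^2*(10*z - 20) + x*(3*z^2 - 12*z + 12) - z^3 + 6*z^2 - 12*z + 8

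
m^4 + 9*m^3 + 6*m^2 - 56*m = m*(m - 2)*(m + 4)*(m + 7)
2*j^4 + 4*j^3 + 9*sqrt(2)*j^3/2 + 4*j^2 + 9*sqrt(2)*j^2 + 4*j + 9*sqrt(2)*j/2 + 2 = (j + 1)*(j + 2*sqrt(2))*(sqrt(2)*j + 1/2)*(sqrt(2)*j + sqrt(2))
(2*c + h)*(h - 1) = 2*c*h - 2*c + h^2 - h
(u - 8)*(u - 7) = u^2 - 15*u + 56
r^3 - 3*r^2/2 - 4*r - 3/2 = (r - 3)*(r + 1/2)*(r + 1)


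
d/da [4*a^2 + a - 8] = 8*a + 1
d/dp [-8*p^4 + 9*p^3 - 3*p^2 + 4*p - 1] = -32*p^3 + 27*p^2 - 6*p + 4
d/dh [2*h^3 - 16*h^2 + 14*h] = 6*h^2 - 32*h + 14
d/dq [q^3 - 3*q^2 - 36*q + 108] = 3*q^2 - 6*q - 36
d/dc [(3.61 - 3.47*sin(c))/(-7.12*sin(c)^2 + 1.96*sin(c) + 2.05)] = (-24.7064*sin(c)^2 + 51.4064*sin(c) - 14.1891)*cos(c)/(50.6944*sin(c)^4 - 27.9104*sin(c)^3 - 25.3504*sin(c)^2 + 8.036*sin(c) + 4.2025)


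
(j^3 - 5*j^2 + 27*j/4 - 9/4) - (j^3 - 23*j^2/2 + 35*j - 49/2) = 13*j^2/2 - 113*j/4 + 89/4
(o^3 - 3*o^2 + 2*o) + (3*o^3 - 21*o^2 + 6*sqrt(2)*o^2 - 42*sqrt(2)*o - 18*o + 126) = 4*o^3 - 24*o^2 + 6*sqrt(2)*o^2 - 42*sqrt(2)*o - 16*o + 126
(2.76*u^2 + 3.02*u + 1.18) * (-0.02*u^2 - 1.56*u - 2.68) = -0.0552*u^4 - 4.366*u^3 - 12.1316*u^2 - 9.9344*u - 3.1624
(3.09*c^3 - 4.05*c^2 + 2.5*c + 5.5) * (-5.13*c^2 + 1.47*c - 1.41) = -15.8517*c^5 + 25.3188*c^4 - 23.1354*c^3 - 18.8295*c^2 + 4.56*c - 7.755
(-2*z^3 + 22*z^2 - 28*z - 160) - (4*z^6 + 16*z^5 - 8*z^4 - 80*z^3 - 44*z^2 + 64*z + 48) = -4*z^6 - 16*z^5 + 8*z^4 + 78*z^3 + 66*z^2 - 92*z - 208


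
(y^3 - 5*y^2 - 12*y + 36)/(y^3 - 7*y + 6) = (y - 6)/(y - 1)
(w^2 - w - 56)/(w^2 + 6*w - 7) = (w - 8)/(w - 1)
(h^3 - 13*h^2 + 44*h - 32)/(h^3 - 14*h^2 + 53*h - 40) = (h - 4)/(h - 5)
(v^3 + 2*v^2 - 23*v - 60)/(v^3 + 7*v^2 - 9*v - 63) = (v^2 - v - 20)/(v^2 + 4*v - 21)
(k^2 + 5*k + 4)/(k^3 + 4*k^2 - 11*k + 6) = (k^2 + 5*k + 4)/(k^3 + 4*k^2 - 11*k + 6)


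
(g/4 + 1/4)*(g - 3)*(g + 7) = g^3/4 + 5*g^2/4 - 17*g/4 - 21/4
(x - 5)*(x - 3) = x^2 - 8*x + 15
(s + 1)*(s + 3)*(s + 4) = s^3 + 8*s^2 + 19*s + 12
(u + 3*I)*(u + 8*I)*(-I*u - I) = -I*u^3 + 11*u^2 - I*u^2 + 11*u + 24*I*u + 24*I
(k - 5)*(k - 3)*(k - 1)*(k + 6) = k^4 - 3*k^3 - 31*k^2 + 123*k - 90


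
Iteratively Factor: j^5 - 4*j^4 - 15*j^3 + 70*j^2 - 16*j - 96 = (j - 4)*(j^4 - 15*j^2 + 10*j + 24) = (j - 4)*(j - 3)*(j^3 + 3*j^2 - 6*j - 8) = (j - 4)*(j - 3)*(j - 2)*(j^2 + 5*j + 4) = (j - 4)*(j - 3)*(j - 2)*(j + 4)*(j + 1)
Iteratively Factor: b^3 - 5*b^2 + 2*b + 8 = (b - 4)*(b^2 - b - 2) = (b - 4)*(b + 1)*(b - 2)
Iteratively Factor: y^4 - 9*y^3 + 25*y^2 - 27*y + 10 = (y - 5)*(y^3 - 4*y^2 + 5*y - 2) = (y - 5)*(y - 1)*(y^2 - 3*y + 2) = (y - 5)*(y - 1)^2*(y - 2)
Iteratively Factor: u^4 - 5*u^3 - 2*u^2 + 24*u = (u)*(u^3 - 5*u^2 - 2*u + 24) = u*(u + 2)*(u^2 - 7*u + 12) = u*(u - 4)*(u + 2)*(u - 3)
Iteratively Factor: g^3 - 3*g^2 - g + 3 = (g + 1)*(g^2 - 4*g + 3) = (g - 3)*(g + 1)*(g - 1)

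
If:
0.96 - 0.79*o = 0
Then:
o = 1.22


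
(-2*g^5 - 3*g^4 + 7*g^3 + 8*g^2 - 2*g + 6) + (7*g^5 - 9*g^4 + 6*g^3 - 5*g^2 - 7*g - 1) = 5*g^5 - 12*g^4 + 13*g^3 + 3*g^2 - 9*g + 5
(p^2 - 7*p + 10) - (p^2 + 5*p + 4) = 6 - 12*p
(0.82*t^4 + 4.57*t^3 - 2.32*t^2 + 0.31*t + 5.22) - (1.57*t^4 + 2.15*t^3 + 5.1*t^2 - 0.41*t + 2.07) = -0.75*t^4 + 2.42*t^3 - 7.42*t^2 + 0.72*t + 3.15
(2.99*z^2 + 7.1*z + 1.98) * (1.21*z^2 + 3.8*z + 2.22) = 3.6179*z^4 + 19.953*z^3 + 36.0136*z^2 + 23.286*z + 4.3956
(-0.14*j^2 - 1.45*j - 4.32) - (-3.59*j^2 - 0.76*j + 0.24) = 3.45*j^2 - 0.69*j - 4.56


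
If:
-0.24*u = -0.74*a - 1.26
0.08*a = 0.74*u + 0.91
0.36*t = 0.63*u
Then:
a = -2.18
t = -2.56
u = -1.47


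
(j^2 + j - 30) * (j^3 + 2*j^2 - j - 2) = j^5 + 3*j^4 - 29*j^3 - 63*j^2 + 28*j + 60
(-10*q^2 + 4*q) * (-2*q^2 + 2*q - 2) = 20*q^4 - 28*q^3 + 28*q^2 - 8*q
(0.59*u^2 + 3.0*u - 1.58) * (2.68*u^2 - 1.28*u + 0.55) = 1.5812*u^4 + 7.2848*u^3 - 7.7499*u^2 + 3.6724*u - 0.869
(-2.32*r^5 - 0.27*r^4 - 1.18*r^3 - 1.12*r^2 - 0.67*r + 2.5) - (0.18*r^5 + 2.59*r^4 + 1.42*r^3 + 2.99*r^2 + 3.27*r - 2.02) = -2.5*r^5 - 2.86*r^4 - 2.6*r^3 - 4.11*r^2 - 3.94*r + 4.52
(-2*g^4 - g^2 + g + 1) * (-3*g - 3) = 6*g^5 + 6*g^4 + 3*g^3 - 6*g - 3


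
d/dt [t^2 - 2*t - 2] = 2*t - 2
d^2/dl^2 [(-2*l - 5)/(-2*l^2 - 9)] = 4*(4*l^3 + 30*l^2 - 54*l - 45)/(8*l^6 + 108*l^4 + 486*l^2 + 729)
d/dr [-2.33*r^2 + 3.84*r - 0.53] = 3.84 - 4.66*r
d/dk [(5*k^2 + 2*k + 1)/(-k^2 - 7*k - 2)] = 3*(-11*k^2 - 6*k + 1)/(k^4 + 14*k^3 + 53*k^2 + 28*k + 4)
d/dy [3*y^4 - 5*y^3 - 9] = y^2*(12*y - 15)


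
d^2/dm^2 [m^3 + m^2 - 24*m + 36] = 6*m + 2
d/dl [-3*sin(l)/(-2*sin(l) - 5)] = 15*cos(l)/(2*sin(l) + 5)^2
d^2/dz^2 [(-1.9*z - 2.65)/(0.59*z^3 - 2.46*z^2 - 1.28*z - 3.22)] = (-3.96834*z^5 + 5.47637999999998*z^4 + 35.67352*z^3 - 127.5282*z^2 + 10.02894*z + 48.96092)/(0.205379*z^9 - 2.568978*z^8 + 9.374628*z^7 - 7.10283*z^6 + 7.702872*z^5 - 55.959384*z^4 - 44.5799*z^3 - 92.345736*z^2 - 39.814656*z - 33.386248)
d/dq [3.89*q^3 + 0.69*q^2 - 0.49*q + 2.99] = 11.67*q^2 + 1.38*q - 0.49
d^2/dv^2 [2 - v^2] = -2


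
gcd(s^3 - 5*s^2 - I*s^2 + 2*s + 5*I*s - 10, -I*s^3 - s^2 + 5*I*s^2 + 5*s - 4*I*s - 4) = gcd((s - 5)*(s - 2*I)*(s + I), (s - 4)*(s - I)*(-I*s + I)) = 1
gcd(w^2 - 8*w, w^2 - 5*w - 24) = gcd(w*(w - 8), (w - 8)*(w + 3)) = w - 8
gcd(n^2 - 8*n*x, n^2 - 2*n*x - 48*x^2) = -n + 8*x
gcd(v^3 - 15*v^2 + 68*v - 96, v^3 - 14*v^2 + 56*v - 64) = v^2 - 12*v + 32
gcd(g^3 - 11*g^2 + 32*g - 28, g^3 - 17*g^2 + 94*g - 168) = g - 7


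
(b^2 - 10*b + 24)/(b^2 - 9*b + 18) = (b - 4)/(b - 3)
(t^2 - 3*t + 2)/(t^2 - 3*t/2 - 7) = 2*(-t^2 + 3*t - 2)/(-2*t^2 + 3*t + 14)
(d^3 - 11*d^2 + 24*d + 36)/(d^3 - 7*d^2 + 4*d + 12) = (d - 6)/(d - 2)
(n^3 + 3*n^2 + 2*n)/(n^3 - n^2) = (n^2 + 3*n + 2)/(n*(n - 1))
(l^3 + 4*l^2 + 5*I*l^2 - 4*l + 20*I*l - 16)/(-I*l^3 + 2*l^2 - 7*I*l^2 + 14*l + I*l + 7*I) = (I*l^2 + 4*l*(-1 + I) - 16)/(l^2 + l*(7 + I) + 7*I)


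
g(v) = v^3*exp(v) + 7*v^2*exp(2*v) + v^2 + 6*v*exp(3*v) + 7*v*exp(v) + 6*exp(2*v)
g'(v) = v^3*exp(v) + 14*v^2*exp(2*v) + 3*v^2*exp(v) + 18*v*exp(3*v) + 14*v*exp(2*v) + 7*v*exp(v) + 2*v + 6*exp(3*v) + 12*exp(2*v) + 7*exp(v)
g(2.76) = 80770.06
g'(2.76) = 259991.57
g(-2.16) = 2.25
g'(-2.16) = -4.23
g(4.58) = 26947208.48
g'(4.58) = 85543426.91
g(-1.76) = 0.81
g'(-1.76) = -3.00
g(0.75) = 99.80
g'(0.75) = 353.04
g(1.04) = 274.80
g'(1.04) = 948.47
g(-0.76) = -0.39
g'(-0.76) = 1.15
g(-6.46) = 41.24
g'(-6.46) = -13.20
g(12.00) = 310435531657045543.68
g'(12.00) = 957151573938131536.17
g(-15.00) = 225.00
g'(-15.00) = -30.00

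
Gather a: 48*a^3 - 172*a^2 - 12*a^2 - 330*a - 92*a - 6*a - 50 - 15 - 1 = 48*a^3 - 184*a^2 - 428*a - 66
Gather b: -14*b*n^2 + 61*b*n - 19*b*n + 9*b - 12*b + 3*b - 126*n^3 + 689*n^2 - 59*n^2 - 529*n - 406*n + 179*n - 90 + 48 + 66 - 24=b*(-14*n^2 + 42*n) - 126*n^3 + 630*n^2 - 756*n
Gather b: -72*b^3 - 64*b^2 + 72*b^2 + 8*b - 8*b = -72*b^3 + 8*b^2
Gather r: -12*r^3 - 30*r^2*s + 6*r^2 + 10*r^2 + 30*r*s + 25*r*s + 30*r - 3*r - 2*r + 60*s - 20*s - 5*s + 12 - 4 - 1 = -12*r^3 + r^2*(16 - 30*s) + r*(55*s + 25) + 35*s + 7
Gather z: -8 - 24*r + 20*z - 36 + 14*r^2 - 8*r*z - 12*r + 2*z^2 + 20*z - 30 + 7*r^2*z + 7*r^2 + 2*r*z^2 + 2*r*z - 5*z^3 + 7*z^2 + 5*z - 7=21*r^2 - 36*r - 5*z^3 + z^2*(2*r + 9) + z*(7*r^2 - 6*r + 45) - 81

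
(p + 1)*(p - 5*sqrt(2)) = p^2 - 5*sqrt(2)*p + p - 5*sqrt(2)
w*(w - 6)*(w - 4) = w^3 - 10*w^2 + 24*w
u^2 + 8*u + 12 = (u + 2)*(u + 6)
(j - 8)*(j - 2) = j^2 - 10*j + 16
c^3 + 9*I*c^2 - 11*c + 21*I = (c - I)*(c + 3*I)*(c + 7*I)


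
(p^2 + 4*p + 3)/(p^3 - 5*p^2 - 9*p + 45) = (p + 1)/(p^2 - 8*p + 15)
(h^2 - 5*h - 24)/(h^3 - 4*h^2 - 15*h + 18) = (h - 8)/(h^2 - 7*h + 6)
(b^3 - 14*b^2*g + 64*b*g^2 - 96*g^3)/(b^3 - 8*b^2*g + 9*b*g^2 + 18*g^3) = (b^2 - 8*b*g + 16*g^2)/(b^2 - 2*b*g - 3*g^2)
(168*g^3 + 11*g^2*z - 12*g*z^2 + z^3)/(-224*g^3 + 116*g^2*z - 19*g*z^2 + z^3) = (3*g + z)/(-4*g + z)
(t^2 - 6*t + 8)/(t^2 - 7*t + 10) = (t - 4)/(t - 5)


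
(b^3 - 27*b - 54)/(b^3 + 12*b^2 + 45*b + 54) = (b - 6)/(b + 6)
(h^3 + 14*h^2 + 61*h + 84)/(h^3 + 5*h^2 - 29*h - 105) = (h + 4)/(h - 5)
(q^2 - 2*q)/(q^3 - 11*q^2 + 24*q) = (q - 2)/(q^2 - 11*q + 24)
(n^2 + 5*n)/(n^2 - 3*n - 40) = n/(n - 8)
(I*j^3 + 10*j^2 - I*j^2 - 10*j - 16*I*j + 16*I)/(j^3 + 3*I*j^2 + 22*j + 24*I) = (I*j^3 + j^2*(10 - I) + j*(-10 - 16*I) + 16*I)/(j^3 + 3*I*j^2 + 22*j + 24*I)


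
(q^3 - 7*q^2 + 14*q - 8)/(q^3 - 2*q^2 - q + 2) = (q - 4)/(q + 1)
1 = 1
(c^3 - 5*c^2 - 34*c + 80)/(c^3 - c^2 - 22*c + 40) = (c - 8)/(c - 4)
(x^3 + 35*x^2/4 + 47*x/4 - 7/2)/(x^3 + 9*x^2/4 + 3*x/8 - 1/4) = 2*(x + 7)/(2*x + 1)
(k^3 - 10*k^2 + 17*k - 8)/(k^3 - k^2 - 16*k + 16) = (k^2 - 9*k + 8)/(k^2 - 16)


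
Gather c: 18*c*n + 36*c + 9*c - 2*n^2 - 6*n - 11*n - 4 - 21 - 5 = c*(18*n + 45) - 2*n^2 - 17*n - 30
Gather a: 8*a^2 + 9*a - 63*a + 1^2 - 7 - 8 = 8*a^2 - 54*a - 14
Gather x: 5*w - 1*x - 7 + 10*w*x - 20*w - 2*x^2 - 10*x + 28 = -15*w - 2*x^2 + x*(10*w - 11) + 21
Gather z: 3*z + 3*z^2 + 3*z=3*z^2 + 6*z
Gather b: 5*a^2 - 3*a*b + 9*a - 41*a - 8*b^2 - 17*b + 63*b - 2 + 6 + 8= 5*a^2 - 32*a - 8*b^2 + b*(46 - 3*a) + 12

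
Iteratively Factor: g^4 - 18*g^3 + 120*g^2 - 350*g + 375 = (g - 3)*(g^3 - 15*g^2 + 75*g - 125) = (g - 5)*(g - 3)*(g^2 - 10*g + 25) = (g - 5)^2*(g - 3)*(g - 5)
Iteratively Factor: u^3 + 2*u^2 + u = (u + 1)*(u^2 + u) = (u + 1)^2*(u)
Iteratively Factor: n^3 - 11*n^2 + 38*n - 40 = (n - 5)*(n^2 - 6*n + 8) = (n - 5)*(n - 2)*(n - 4)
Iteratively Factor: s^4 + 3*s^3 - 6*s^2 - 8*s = (s + 1)*(s^3 + 2*s^2 - 8*s) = (s - 2)*(s + 1)*(s^2 + 4*s) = s*(s - 2)*(s + 1)*(s + 4)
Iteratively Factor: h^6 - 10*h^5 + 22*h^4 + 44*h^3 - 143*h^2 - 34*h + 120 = (h - 3)*(h^5 - 7*h^4 + h^3 + 47*h^2 - 2*h - 40) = (h - 3)*(h + 2)*(h^4 - 9*h^3 + 19*h^2 + 9*h - 20) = (h - 3)*(h - 1)*(h + 2)*(h^3 - 8*h^2 + 11*h + 20) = (h - 3)*(h - 1)*(h + 1)*(h + 2)*(h^2 - 9*h + 20) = (h - 5)*(h - 3)*(h - 1)*(h + 1)*(h + 2)*(h - 4)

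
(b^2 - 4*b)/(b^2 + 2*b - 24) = b/(b + 6)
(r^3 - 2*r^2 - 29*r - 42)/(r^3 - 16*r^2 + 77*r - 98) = (r^2 + 5*r + 6)/(r^2 - 9*r + 14)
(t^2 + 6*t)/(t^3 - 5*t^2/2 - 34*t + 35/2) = 2*t*(t + 6)/(2*t^3 - 5*t^2 - 68*t + 35)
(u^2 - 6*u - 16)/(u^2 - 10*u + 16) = (u + 2)/(u - 2)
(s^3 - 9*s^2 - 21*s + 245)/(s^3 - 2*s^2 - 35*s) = (s - 7)/s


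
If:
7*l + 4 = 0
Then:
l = -4/7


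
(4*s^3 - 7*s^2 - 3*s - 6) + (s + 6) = 4*s^3 - 7*s^2 - 2*s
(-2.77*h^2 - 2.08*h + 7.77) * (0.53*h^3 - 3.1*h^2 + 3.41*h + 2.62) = -1.4681*h^5 + 7.4846*h^4 + 1.1204*h^3 - 38.4372*h^2 + 21.0461*h + 20.3574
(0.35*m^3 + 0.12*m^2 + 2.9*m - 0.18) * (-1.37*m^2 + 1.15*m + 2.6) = -0.4795*m^5 + 0.2381*m^4 - 2.925*m^3 + 3.8936*m^2 + 7.333*m - 0.468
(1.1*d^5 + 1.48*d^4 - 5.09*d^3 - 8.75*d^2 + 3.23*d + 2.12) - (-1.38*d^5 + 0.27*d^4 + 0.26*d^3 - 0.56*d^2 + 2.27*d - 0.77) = 2.48*d^5 + 1.21*d^4 - 5.35*d^3 - 8.19*d^2 + 0.96*d + 2.89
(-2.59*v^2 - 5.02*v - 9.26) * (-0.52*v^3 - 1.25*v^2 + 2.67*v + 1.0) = 1.3468*v^5 + 5.8479*v^4 + 4.1749*v^3 - 4.4184*v^2 - 29.7442*v - 9.26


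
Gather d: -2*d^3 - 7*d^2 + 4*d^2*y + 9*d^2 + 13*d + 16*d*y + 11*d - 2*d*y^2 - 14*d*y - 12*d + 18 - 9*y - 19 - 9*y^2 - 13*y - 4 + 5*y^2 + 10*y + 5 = -2*d^3 + d^2*(4*y + 2) + d*(-2*y^2 + 2*y + 12) - 4*y^2 - 12*y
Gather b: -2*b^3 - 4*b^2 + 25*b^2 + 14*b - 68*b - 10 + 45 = -2*b^3 + 21*b^2 - 54*b + 35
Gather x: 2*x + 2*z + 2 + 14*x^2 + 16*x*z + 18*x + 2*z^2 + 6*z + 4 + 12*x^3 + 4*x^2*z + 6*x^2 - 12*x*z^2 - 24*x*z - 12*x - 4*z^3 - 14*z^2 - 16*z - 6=12*x^3 + x^2*(4*z + 20) + x*(-12*z^2 - 8*z + 8) - 4*z^3 - 12*z^2 - 8*z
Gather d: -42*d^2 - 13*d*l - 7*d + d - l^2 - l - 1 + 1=-42*d^2 + d*(-13*l - 6) - l^2 - l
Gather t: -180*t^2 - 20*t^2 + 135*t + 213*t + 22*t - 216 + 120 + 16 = -200*t^2 + 370*t - 80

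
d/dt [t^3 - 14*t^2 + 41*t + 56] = 3*t^2 - 28*t + 41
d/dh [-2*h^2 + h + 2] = 1 - 4*h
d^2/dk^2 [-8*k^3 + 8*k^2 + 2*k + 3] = 16 - 48*k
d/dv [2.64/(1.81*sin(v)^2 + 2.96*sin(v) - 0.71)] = -(9.5568*sin(v) + 7.8144)*cos(v)/(1.81*sin(v)^2 + 2.96*sin(v) - 0.71)^2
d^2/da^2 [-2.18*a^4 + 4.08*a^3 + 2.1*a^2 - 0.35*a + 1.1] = -26.16*a^2 + 24.48*a + 4.2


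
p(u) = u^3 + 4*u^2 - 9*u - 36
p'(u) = 3*u^2 + 8*u - 9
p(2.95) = -2.07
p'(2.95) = 40.71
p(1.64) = -35.59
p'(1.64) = 12.19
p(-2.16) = -7.98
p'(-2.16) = -12.28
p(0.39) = -38.84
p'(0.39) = -5.42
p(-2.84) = -1.08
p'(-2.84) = -7.52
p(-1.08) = -22.87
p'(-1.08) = -14.14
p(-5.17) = -20.74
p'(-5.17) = 29.83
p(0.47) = -39.24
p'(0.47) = -4.58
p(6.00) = 270.00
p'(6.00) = 147.00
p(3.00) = 0.00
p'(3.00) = 42.00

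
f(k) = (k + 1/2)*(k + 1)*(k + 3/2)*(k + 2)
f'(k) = (k + 1/2)*(k + 1)*(k + 3/2) + (k + 1/2)*(k + 1)*(k + 2) + (k + 1/2)*(k + 3/2)*(k + 2) + (k + 1)*(k + 3/2)*(k + 2) = 4*k^3 + 15*k^2 + 35*k/2 + 25/4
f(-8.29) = 2425.41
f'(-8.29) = -1386.85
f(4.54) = 1102.95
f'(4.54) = 769.18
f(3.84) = 655.07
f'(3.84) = 521.13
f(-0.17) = 0.67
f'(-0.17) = 3.69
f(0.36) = 5.13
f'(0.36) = 14.68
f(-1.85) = -0.06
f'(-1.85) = -0.11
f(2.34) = 158.08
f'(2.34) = 180.59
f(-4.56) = 113.22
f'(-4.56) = -140.92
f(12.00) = 30712.50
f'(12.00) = 9288.25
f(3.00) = 315.00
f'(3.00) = 301.75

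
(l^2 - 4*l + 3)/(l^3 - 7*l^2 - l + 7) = (l - 3)/(l^2 - 6*l - 7)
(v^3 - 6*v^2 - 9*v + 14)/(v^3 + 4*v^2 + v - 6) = (v - 7)/(v + 3)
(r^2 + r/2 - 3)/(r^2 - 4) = (r - 3/2)/(r - 2)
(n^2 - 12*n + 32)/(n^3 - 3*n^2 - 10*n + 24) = (n - 8)/(n^2 + n - 6)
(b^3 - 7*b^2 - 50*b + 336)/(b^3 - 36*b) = (b^2 - b - 56)/(b*(b + 6))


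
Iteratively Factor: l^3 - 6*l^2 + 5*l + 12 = (l + 1)*(l^2 - 7*l + 12) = (l - 3)*(l + 1)*(l - 4)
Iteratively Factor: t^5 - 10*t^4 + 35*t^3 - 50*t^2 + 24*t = (t - 1)*(t^4 - 9*t^3 + 26*t^2 - 24*t) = (t - 4)*(t - 1)*(t^3 - 5*t^2 + 6*t) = (t - 4)*(t - 2)*(t - 1)*(t^2 - 3*t) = t*(t - 4)*(t - 2)*(t - 1)*(t - 3)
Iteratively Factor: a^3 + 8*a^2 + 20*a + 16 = (a + 2)*(a^2 + 6*a + 8) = (a + 2)^2*(a + 4)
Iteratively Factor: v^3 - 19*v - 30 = (v + 3)*(v^2 - 3*v - 10) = (v - 5)*(v + 3)*(v + 2)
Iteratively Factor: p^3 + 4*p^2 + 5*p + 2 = (p + 1)*(p^2 + 3*p + 2) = (p + 1)*(p + 2)*(p + 1)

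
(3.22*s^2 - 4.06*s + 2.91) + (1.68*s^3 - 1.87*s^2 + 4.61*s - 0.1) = 1.68*s^3 + 1.35*s^2 + 0.550000000000001*s + 2.81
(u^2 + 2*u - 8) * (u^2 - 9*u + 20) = u^4 - 7*u^3 - 6*u^2 + 112*u - 160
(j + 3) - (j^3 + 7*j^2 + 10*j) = -j^3 - 7*j^2 - 9*j + 3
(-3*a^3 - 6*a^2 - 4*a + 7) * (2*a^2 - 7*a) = -6*a^5 + 9*a^4 + 34*a^3 + 42*a^2 - 49*a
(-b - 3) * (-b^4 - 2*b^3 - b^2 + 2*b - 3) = b^5 + 5*b^4 + 7*b^3 + b^2 - 3*b + 9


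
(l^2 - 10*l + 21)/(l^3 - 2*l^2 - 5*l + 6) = (l - 7)/(l^2 + l - 2)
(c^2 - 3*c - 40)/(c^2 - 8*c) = (c + 5)/c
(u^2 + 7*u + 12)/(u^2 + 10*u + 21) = (u + 4)/(u + 7)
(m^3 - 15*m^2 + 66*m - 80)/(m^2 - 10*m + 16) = m - 5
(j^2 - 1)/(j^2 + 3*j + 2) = (j - 1)/(j + 2)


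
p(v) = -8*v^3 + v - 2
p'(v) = 1 - 24*v^2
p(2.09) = -72.94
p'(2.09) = -103.83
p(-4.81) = 883.47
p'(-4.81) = -554.27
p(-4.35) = 652.15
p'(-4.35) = -453.14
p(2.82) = -178.59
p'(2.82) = -189.86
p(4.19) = -586.29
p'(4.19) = -420.35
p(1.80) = -46.86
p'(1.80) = -76.76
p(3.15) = -248.90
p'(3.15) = -237.14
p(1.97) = -61.19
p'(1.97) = -92.14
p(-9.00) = 5821.00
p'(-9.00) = -1943.00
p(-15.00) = 26983.00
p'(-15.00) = -5399.00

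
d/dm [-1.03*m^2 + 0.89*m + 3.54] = 0.89 - 2.06*m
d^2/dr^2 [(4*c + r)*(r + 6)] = 2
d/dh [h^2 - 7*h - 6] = 2*h - 7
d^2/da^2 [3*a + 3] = 0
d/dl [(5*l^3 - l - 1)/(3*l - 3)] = (10*l^3 - 15*l^2 + 2)/(3*(l^2 - 2*l + 1))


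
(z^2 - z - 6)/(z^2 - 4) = (z - 3)/(z - 2)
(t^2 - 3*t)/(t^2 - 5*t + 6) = t/(t - 2)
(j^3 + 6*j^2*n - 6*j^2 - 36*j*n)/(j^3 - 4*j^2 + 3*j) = (j^2 + 6*j*n - 6*j - 36*n)/(j^2 - 4*j + 3)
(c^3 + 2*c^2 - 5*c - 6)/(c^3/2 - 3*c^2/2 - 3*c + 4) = 2*(c^3 + 2*c^2 - 5*c - 6)/(c^3 - 3*c^2 - 6*c + 8)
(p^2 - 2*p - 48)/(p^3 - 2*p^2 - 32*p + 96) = (p - 8)/(p^2 - 8*p + 16)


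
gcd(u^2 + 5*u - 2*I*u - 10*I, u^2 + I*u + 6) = u - 2*I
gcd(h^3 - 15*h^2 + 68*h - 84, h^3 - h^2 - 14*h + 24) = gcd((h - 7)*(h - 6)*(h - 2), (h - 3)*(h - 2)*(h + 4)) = h - 2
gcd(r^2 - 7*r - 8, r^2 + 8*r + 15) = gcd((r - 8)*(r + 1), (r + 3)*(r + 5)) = 1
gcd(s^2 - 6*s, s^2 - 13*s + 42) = s - 6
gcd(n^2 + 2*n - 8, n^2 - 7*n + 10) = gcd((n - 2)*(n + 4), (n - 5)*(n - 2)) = n - 2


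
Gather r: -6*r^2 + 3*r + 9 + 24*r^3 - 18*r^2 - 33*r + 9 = 24*r^3 - 24*r^2 - 30*r + 18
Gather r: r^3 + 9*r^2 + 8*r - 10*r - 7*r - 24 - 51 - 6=r^3 + 9*r^2 - 9*r - 81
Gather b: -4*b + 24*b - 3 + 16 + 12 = 20*b + 25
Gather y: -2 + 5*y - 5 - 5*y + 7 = 0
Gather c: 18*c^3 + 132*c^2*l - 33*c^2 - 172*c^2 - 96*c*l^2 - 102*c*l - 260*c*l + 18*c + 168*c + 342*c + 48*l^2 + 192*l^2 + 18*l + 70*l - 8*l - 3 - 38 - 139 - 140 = 18*c^3 + c^2*(132*l - 205) + c*(-96*l^2 - 362*l + 528) + 240*l^2 + 80*l - 320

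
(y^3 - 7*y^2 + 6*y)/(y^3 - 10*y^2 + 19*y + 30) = y*(y - 1)/(y^2 - 4*y - 5)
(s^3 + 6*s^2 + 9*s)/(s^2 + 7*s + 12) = s*(s + 3)/(s + 4)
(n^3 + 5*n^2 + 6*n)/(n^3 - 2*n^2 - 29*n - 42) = n/(n - 7)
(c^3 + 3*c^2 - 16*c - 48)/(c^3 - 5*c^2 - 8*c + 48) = (c + 4)/(c - 4)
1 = 1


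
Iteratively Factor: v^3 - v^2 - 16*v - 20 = (v + 2)*(v^2 - 3*v - 10) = (v + 2)^2*(v - 5)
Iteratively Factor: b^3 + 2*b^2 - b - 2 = (b + 1)*(b^2 + b - 2) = (b + 1)*(b + 2)*(b - 1)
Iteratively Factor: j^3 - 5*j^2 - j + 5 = (j - 1)*(j^2 - 4*j - 5) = (j - 1)*(j + 1)*(j - 5)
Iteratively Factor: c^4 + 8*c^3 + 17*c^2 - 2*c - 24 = (c + 3)*(c^3 + 5*c^2 + 2*c - 8) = (c + 3)*(c + 4)*(c^2 + c - 2) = (c + 2)*(c + 3)*(c + 4)*(c - 1)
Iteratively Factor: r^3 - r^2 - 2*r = (r)*(r^2 - r - 2) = r*(r + 1)*(r - 2)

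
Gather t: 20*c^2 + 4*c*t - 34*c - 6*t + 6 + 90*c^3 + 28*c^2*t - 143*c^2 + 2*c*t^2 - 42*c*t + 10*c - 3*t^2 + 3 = 90*c^3 - 123*c^2 - 24*c + t^2*(2*c - 3) + t*(28*c^2 - 38*c - 6) + 9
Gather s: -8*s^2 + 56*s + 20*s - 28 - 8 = -8*s^2 + 76*s - 36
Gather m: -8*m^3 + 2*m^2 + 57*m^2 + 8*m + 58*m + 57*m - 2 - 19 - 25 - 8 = -8*m^3 + 59*m^2 + 123*m - 54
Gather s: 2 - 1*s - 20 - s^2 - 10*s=-s^2 - 11*s - 18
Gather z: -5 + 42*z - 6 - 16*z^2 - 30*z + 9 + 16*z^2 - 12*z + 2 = 0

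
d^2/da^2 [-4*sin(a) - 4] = 4*sin(a)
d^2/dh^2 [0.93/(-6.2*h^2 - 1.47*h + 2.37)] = (71.4984*h^2 + 16.95204*h - 0.93*(12.4*h + 1.47)*(24.8*h + 2.94) - 27.33084)/(6.2*h^2 + 1.47*h - 2.37)^3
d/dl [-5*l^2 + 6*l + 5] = 6 - 10*l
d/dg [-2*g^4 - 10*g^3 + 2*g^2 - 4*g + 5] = -8*g^3 - 30*g^2 + 4*g - 4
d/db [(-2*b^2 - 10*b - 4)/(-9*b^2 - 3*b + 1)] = 2*(-42*b^2 - 38*b - 11)/(81*b^4 + 54*b^3 - 9*b^2 - 6*b + 1)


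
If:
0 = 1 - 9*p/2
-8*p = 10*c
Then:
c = -8/45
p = 2/9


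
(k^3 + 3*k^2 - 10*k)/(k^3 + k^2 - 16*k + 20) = k/(k - 2)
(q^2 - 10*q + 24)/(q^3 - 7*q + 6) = (q^2 - 10*q + 24)/(q^3 - 7*q + 6)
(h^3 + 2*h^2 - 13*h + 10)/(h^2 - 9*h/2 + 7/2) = 2*(h^2 + 3*h - 10)/(2*h - 7)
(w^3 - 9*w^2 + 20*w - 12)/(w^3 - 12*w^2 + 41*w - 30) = (w - 2)/(w - 5)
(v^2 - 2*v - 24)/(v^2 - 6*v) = (v + 4)/v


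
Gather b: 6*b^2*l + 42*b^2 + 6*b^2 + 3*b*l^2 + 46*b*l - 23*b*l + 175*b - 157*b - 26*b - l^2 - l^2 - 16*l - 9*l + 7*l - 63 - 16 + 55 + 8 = b^2*(6*l + 48) + b*(3*l^2 + 23*l - 8) - 2*l^2 - 18*l - 16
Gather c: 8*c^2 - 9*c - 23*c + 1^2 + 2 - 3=8*c^2 - 32*c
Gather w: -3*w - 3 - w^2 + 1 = -w^2 - 3*w - 2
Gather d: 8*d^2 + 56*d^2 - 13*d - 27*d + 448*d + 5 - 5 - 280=64*d^2 + 408*d - 280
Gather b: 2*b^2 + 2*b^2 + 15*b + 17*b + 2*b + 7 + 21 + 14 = 4*b^2 + 34*b + 42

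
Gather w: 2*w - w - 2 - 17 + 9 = w - 10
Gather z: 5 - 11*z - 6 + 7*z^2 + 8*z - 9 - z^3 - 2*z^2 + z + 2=-z^3 + 5*z^2 - 2*z - 8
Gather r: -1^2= -1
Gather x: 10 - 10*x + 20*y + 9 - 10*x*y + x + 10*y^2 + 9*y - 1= x*(-10*y - 9) + 10*y^2 + 29*y + 18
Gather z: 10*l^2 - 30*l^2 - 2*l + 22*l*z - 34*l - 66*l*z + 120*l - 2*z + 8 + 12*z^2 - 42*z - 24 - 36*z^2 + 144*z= -20*l^2 + 84*l - 24*z^2 + z*(100 - 44*l) - 16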